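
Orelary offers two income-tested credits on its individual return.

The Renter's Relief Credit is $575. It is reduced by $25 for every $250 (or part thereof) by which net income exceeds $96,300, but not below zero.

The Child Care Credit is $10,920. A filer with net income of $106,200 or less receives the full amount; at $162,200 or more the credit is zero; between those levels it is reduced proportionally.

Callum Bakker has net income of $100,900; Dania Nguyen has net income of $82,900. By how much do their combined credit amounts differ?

$475

Callum ($100,900): Renter's Relief Credit: income exceeds $96,300 by $4,600, which is 19 full-or-partial $250 increments; reduction = 19 × $25 = $475, leaving $100. Child Care Credit: $100,900 is at or below the $106,200 threshold, so the full $10,920 applies. total $100 + $10,920 = $11,020
Dania ($82,900): Renter's Relief Credit: $82,900 is at or below the $96,300 threshold, so the full $575 applies. Child Care Credit: $82,900 is at or below the $106,200 threshold, so the full $10,920 applies. total $575 + $10,920 = $11,495
Difference: |$11,020 − $11,495| = $475.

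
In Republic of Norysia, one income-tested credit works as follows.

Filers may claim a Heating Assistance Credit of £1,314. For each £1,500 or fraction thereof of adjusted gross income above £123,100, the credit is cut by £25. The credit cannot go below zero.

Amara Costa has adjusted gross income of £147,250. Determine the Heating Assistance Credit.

£889

Heating Assistance Credit: income exceeds £123,100 by £24,150, which is 17 full-or-partial £1,500 increments; reduction = 17 × £25 = £425, leaving £889.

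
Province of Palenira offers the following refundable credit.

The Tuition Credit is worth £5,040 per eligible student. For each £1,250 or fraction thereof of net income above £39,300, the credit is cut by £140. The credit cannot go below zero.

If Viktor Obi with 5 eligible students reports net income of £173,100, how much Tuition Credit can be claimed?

£10,080

Tuition Credit: base = 5 × £5,040 = £25,200. income exceeds £39,300 by £133,800, which is 108 full-or-partial £1,250 increments; reduction = 108 × £140 = £15,120, leaving £10,080.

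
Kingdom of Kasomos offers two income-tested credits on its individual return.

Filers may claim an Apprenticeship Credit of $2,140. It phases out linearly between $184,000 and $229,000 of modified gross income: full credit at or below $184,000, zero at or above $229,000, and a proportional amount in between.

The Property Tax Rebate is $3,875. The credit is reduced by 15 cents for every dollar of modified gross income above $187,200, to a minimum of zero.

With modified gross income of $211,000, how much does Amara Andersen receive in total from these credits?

Apprenticeship Credit: $211,000 is $27,000 into a $45,000 phase-out range, leaving 18,000/45,000 of the credit: $2,140 × 18,000/45,000 = $856.
Property Tax Rebate: 15% of the $23,800 excess over $187,200 is $3,570; credit = $3,875 − $3,570 = $305.
Total: $856 + $305 = $1,161.

$1,161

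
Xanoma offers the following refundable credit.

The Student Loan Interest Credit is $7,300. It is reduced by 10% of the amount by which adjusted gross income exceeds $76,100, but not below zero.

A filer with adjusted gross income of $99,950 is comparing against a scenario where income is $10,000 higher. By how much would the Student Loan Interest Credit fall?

$1,000

At $99,950 — 10% of the $23,850 excess over $76,100 is $2,385; credit = $7,300 − $2,385 = $4,915.
At $109,950 — 10% of the $33,850 excess over $76,100 is $3,385; credit = $7,300 − $3,385 = $3,915.
Lost: $4,915 − $3,915 = $1,000.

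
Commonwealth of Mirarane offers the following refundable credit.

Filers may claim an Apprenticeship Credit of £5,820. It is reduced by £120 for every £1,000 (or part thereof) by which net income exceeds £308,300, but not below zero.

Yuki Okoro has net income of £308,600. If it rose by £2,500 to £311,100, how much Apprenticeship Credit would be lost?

£240

At £308,600 — income exceeds £308,300 by £300, which is 1 full-or-partial £1,000 increment; reduction = 1 × £120 = £120, leaving £5,700.
At £311,100 — income exceeds £308,300 by £2,800, which is 3 full-or-partial £1,000 increments; reduction = 3 × £120 = £360, leaving £5,460.
Lost: £5,700 − £5,460 = £240.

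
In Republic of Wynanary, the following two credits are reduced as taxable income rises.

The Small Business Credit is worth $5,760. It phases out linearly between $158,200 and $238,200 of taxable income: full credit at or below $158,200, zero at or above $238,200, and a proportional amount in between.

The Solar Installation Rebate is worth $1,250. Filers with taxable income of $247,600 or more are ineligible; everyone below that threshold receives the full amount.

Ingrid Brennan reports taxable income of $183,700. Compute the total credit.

$5,174

Small Business Credit: $183,700 is $25,500 into a $80,000 phase-out range, leaving 54,500/80,000 of the credit: $5,760 × 54,500/80,000 = $3,924.
Solar Installation Rebate: $183,700 is below the $247,600 cutoff, so the full $1,250 applies.
Total: $3,924 + $1,250 = $5,174.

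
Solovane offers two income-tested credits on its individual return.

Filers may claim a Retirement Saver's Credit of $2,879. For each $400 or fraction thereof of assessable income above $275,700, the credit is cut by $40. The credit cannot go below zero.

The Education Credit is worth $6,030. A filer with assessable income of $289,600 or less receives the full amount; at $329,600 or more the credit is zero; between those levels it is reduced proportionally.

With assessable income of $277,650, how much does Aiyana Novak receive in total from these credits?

Retirement Saver's Credit: income exceeds $275,700 by $1,950, which is 5 full-or-partial $400 increments; reduction = 5 × $40 = $200, leaving $2,679.
Education Credit: $277,650 is at or below the $289,600 threshold, so the full $6,030 applies.
Total: $2,679 + $6,030 = $8,709.

$8,709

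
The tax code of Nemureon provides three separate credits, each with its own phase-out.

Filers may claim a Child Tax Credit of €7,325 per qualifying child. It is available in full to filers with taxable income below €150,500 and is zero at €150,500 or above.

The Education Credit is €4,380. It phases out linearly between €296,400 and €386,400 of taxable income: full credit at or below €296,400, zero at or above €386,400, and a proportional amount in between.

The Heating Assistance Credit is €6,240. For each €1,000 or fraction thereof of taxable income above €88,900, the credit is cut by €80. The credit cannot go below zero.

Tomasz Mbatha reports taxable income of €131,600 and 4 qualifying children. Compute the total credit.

€36,480

Child Tax Credit: base = 4 × €7,325 = €29,300. €131,600 is below the €150,500 cutoff, so the full €29,300 applies.
Education Credit: €131,600 is at or below the €296,400 threshold, so the full €4,380 applies.
Heating Assistance Credit: income exceeds €88,900 by €42,700, which is 43 full-or-partial €1,000 increments; reduction = 43 × €80 = €3,440, leaving €2,800.
Total: €29,300 + €4,380 + €2,800 = €36,480.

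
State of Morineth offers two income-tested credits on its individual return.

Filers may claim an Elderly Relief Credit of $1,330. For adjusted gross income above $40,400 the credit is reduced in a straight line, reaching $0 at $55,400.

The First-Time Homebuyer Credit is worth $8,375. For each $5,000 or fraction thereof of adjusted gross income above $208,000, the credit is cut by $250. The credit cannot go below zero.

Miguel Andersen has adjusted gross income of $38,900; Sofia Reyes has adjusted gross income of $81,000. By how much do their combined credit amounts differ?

$1,330

Miguel ($38,900): Elderly Relief Credit: $38,900 is at or below the $40,400 threshold, so the full $1,330 applies. First-Time Homebuyer Credit: $38,900 is at or below the $208,000 threshold, so the full $8,375 applies. total $1,330 + $8,375 = $9,705
Sofia ($81,000): Elderly Relief Credit: $81,000 is at or above $55,400, so the credit is $0. First-Time Homebuyer Credit: $81,000 is at or below the $208,000 threshold, so the full $8,375 applies. total $0 + $8,375 = $8,375
Difference: |$9,705 − $8,375| = $1,330.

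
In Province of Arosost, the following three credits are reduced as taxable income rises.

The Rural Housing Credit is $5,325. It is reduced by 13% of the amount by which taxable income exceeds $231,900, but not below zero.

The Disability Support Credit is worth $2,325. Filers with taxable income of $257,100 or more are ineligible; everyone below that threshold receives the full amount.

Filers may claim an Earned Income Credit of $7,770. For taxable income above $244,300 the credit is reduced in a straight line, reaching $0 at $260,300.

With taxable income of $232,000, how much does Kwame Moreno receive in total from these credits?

Rural Housing Credit: 13% of the $100 excess over $231,900 is $13; credit = $5,325 − $13 = $5,312.
Disability Support Credit: $232,000 is below the $257,100 cutoff, so the full $2,325 applies.
Earned Income Credit: $232,000 is at or below the $244,300 threshold, so the full $7,770 applies.
Total: $5,312 + $2,325 + $7,770 = $15,407.

$15,407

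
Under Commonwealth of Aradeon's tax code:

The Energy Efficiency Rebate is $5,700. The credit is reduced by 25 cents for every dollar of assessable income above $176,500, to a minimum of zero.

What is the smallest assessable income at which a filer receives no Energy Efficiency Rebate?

The credit falls by 25% of each dollar above $176,500, so it reaches zero when the excess is $5,700 / 25% = $22,800: income = $176,500 + $22,800 = $199,300.

$199,300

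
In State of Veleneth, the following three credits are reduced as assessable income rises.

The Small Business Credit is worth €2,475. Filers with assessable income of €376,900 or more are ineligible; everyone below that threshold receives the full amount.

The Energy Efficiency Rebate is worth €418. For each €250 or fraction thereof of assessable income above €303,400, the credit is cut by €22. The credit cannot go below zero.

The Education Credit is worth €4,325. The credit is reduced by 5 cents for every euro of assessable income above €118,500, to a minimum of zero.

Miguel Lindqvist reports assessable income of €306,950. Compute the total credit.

Small Business Credit: €306,950 is below the €376,900 cutoff, so the full €2,475 applies.
Energy Efficiency Rebate: income exceeds €303,400 by €3,550, which is 15 full-or-partial €250 increments; reduction = 15 × €22 = €330, leaving €88.
Education Credit: 5% of the €188,450 excess over €118,500 is €9,422.50 ≥ base, so the credit is €0.
Total: €2,475 + €88 + €0 = €2,563.

€2,563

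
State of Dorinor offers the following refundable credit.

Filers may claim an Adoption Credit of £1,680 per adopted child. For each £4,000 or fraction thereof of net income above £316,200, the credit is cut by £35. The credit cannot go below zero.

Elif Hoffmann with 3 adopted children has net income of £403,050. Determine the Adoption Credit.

£4,270

Adoption Credit: base = 3 × £1,680 = £5,040. income exceeds £316,200 by £86,850, which is 22 full-or-partial £4,000 increments; reduction = 22 × £35 = £770, leaving £4,270.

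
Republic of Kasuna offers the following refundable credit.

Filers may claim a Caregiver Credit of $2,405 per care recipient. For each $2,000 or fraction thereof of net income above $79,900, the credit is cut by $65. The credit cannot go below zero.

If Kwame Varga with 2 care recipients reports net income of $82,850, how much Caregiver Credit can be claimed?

$4,680

Caregiver Credit: base = 2 × $2,405 = $4,810. income exceeds $79,900 by $2,950, which is 2 full-or-partial $2,000 increments; reduction = 2 × $65 = $130, leaving $4,680.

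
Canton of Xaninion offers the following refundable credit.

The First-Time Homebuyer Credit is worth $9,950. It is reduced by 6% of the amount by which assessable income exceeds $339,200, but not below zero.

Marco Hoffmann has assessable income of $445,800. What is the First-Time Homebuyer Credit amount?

First-Time Homebuyer Credit: 6% of the $106,600 excess over $339,200 is $6,396; credit = $9,950 − $6,396 = $3,554.

$3,554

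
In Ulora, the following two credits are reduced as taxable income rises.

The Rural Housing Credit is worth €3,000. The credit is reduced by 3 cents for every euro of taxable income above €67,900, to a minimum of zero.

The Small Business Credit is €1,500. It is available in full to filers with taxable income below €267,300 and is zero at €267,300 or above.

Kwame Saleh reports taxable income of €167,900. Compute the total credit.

€1,500

Rural Housing Credit: 3% of the €100,000 excess over €67,900 is €3,000 ≥ base, so the credit is €0.
Small Business Credit: €167,900 is below the €267,300 cutoff, so the full €1,500 applies.
Total: €0 + €1,500 = €1,500.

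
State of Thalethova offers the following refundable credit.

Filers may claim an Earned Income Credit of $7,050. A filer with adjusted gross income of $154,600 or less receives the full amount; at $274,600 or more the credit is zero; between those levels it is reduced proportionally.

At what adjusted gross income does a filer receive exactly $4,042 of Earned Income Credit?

$205,800

$4,042 is 4,042/7,050 of the full $7,050, so 3,008/7,050 of the $120,000 range has been used: income = $154,600 + $120,000 × 3,008/7,050 = $205,800.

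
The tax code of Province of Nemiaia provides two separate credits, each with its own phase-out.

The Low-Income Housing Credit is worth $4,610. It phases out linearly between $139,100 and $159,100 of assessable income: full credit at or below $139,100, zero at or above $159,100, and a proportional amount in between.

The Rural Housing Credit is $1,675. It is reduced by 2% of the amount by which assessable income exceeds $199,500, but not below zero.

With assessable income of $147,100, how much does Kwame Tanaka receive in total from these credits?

$4,441

Low-Income Housing Credit: $147,100 is $8,000 into a $20,000 phase-out range, leaving 12,000/20,000 of the credit: $4,610 × 12,000/20,000 = $2,766.
Rural Housing Credit: $147,100 is at or below the $199,500 threshold, so the full $1,675 applies.
Total: $2,766 + $1,675 = $4,441.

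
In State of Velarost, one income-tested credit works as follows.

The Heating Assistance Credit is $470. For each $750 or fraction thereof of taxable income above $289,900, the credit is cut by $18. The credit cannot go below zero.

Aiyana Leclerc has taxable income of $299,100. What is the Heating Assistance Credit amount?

Heating Assistance Credit: income exceeds $289,900 by $9,200, which is 13 full-or-partial $750 increments; reduction = 13 × $18 = $234, leaving $236.

$236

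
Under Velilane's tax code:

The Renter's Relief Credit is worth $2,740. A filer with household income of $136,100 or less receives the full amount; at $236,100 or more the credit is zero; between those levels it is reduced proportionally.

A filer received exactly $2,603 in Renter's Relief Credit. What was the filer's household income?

$141,100

$2,603 is 2,603/2,740 of the full $2,740, so 137/2,740 of the $100,000 range has been used: income = $136,100 + $100,000 × 137/2,740 = $141,100.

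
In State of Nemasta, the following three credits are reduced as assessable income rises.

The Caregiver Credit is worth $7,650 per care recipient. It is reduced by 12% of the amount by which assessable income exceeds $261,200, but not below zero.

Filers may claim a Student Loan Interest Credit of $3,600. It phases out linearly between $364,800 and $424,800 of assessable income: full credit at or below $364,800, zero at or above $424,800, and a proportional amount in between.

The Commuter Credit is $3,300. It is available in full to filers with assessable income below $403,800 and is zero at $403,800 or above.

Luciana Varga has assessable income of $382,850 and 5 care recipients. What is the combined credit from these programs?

$29,469

Caregiver Credit: base = 5 × $7,650 = $38,250. 12% of the $121,650 excess over $261,200 is $14,598; credit = $38,250 − $14,598 = $23,652.
Student Loan Interest Credit: $382,850 is $18,050 into a $60,000 phase-out range, leaving 41,950/60,000 of the credit: $3,600 × 41,950/60,000 = $2,517.
Commuter Credit: $382,850 is below the $403,800 cutoff, so the full $3,300 applies.
Total: $23,652 + $2,517 + $3,300 = $29,469.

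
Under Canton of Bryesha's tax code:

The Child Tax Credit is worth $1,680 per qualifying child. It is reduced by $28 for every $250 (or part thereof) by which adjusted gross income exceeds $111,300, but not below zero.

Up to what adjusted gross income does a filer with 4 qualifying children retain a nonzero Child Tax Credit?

Full credit = 4 × $1,680 = $6,720.
After 239 increments the reduction is 239 × $28 = $6,692, leaving $28; one more increment wipes it out. Increment 239 ends at excess 239 × $250 = $59,750, so the highest qualifying income is $111,300 + $59,750 = $171,050.

$171,050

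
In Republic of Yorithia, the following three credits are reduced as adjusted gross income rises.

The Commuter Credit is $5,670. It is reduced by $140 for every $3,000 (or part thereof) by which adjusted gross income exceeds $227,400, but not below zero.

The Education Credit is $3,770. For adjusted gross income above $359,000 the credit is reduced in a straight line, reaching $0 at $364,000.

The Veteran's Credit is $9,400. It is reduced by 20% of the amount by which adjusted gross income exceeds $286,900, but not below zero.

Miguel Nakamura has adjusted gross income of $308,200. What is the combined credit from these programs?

Commuter Credit: income exceeds $227,400 by $80,800, which is 27 full-or-partial $3,000 increments; reduction = 27 × $140 = $3,780, leaving $1,890.
Education Credit: $308,200 is at or below the $359,000 threshold, so the full $3,770 applies.
Veteran's Credit: 20% of the $21,300 excess over $286,900 is $4,260; credit = $9,400 − $4,260 = $5,140.
Total: $1,890 + $3,770 + $5,140 = $10,800.

$10,800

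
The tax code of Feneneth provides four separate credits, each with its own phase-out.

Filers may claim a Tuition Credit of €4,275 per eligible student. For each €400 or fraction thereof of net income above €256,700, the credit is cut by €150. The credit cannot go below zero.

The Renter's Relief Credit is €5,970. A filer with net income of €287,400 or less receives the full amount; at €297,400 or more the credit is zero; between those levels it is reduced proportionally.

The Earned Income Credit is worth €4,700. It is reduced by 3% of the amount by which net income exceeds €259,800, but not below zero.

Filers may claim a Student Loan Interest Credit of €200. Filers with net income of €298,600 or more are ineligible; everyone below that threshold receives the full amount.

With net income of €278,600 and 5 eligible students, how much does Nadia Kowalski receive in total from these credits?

€23,431

Tuition Credit: base = 5 × €4,275 = €21,375. income exceeds €256,700 by €21,900, which is 55 full-or-partial €400 increments; reduction = 55 × €150 = €8,250, leaving €13,125.
Renter's Relief Credit: €278,600 is at or below the €287,400 threshold, so the full €5,970 applies.
Earned Income Credit: 3% of the €18,800 excess over €259,800 is €564; credit = €4,700 − €564 = €4,136.
Student Loan Interest Credit: €278,600 is below the €298,600 cutoff, so the full €200 applies.
Total: €13,125 + €5,970 + €4,136 + €200 = €23,431.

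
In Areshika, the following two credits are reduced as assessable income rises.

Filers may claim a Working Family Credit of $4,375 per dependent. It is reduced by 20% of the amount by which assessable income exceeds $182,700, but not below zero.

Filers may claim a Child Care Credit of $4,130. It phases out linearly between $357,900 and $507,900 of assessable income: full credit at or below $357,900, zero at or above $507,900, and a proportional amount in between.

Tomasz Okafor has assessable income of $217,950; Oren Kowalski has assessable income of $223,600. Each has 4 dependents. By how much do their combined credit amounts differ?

$1,130

Tomasz ($217,950): Working Family Credit: base = 4 × $4,375 = $17,500. 20% of the $35,250 excess over $182,700 is $7,050; credit = $17,500 − $7,050 = $10,450. Child Care Credit: $217,950 is at or below the $357,900 threshold, so the full $4,130 applies. total $10,450 + $4,130 = $14,580
Oren ($223,600): Working Family Credit: base = 4 × $4,375 = $17,500. 20% of the $40,900 excess over $182,700 is $8,180; credit = $17,500 − $8,180 = $9,320. Child Care Credit: $223,600 is at or below the $357,900 threshold, so the full $4,130 applies. total $9,320 + $4,130 = $13,450
Difference: |$14,580 − $13,450| = $1,130.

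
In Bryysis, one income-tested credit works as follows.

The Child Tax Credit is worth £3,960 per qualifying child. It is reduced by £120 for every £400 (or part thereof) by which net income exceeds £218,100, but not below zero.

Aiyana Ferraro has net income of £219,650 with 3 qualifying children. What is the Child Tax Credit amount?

Child Tax Credit: base = 3 × £3,960 = £11,880. income exceeds £218,100 by £1,550, which is 4 full-or-partial £400 increments; reduction = 4 × £120 = £480, leaving £11,400.

£11,400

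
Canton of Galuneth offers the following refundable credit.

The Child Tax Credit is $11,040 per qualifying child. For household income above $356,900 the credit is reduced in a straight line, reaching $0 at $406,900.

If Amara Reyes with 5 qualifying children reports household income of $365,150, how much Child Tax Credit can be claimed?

$46,092

Child Tax Credit: base = 5 × $11,040 = $55,200. $365,150 is $8,250 into a $50,000 phase-out range, leaving 41,750/50,000 of the credit: $55,200 × 41,750/50,000 = $46,092.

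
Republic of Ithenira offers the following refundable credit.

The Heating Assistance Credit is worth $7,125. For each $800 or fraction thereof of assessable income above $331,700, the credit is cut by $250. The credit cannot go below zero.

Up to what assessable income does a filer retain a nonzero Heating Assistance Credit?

After 28 increments the reduction is 28 × $250 = $7,000, leaving $125; one more increment wipes it out. Increment 28 ends at excess 28 × $800 = $22,400, so the highest qualifying income is $331,700 + $22,400 = $354,100.

$354,100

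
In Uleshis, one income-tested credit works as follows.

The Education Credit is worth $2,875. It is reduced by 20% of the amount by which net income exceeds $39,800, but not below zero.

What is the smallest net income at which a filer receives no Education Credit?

$54,175

The credit falls by 20% of each dollar above $39,800, so it reaches zero when the excess is $2,875 / 20% = $14,375: income = $39,800 + $14,375 = $54,175.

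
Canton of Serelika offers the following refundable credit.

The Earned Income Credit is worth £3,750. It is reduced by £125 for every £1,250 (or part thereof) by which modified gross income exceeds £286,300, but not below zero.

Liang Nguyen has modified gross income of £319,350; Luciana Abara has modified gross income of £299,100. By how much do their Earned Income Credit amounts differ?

Liang (£319,350): Earned Income Credit: income exceeds £286,300 by £33,050, which is 27 full-or-partial £1,250 increments; reduction = 27 × £125 = £3,375, leaving £375.
Luciana (£299,100): Earned Income Credit: income exceeds £286,300 by £12,800, which is 11 full-or-partial £1,250 increments; reduction = 11 × £125 = £1,375, leaving £2,375.
Difference: |£375 − £2,375| = £2,000.

£2,000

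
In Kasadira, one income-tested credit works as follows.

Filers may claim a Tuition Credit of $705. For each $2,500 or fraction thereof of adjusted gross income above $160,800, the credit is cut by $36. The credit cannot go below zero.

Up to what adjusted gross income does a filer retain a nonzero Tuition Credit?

After 19 increments the reduction is 19 × $36 = $684, leaving $21; one more increment wipes it out. Increment 19 ends at excess 19 × $2,500 = $47,500, so the highest qualifying income is $160,800 + $47,500 = $208,300.

$208,300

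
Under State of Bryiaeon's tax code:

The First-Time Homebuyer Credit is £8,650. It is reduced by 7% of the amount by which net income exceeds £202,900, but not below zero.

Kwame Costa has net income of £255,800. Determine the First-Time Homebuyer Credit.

First-Time Homebuyer Credit: 7% of the £52,900 excess over £202,900 is £3,703; credit = £8,650 − £3,703 = £4,947.

£4,947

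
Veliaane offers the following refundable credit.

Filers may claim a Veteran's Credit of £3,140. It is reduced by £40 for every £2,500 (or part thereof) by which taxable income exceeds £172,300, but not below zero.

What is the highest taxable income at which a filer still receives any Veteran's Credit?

After 78 increments the reduction is 78 × £40 = £3,120, leaving £20; one more increment wipes it out. Increment 78 ends at excess 78 × £2,500 = £195,000, so the highest qualifying income is £172,300 + £195,000 = £367,300.

£367,300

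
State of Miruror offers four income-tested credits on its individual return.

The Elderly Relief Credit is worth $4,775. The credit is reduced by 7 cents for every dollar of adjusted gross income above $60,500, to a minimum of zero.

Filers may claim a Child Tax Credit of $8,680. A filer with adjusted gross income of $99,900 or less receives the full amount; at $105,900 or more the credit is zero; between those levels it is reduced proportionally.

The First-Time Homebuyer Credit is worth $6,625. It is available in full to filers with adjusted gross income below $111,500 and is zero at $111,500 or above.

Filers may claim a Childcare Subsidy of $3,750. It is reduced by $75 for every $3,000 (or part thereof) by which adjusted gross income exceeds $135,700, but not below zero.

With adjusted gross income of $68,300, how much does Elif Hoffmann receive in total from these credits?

Elderly Relief Credit: 7% of the $7,800 excess over $60,500 is $546; credit = $4,775 − $546 = $4,229.
Child Tax Credit: $68,300 is at or below the $99,900 threshold, so the full $8,680 applies.
First-Time Homebuyer Credit: $68,300 is below the $111,500 cutoff, so the full $6,625 applies.
Childcare Subsidy: $68,300 is at or below the $135,700 threshold, so the full $3,750 applies.
Total: $4,229 + $8,680 + $6,625 + $3,750 = $23,284.

$23,284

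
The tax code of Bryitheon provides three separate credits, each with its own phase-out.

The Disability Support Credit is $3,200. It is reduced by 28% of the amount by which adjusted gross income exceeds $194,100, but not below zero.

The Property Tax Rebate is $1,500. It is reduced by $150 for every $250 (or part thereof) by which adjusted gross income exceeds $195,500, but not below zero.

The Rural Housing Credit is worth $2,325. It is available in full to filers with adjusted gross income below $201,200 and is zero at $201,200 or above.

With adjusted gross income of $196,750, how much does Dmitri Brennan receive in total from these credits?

$5,533

Disability Support Credit: 28% of the $2,650 excess over $194,100 is $742; credit = $3,200 − $742 = $2,458.
Property Tax Rebate: income exceeds $195,500 by $1,250, which is 5 full-or-partial $250 increments; reduction = 5 × $150 = $750, leaving $750.
Rural Housing Credit: $196,750 is below the $201,200 cutoff, so the full $2,325 applies.
Total: $2,458 + $750 + $2,325 = $5,533.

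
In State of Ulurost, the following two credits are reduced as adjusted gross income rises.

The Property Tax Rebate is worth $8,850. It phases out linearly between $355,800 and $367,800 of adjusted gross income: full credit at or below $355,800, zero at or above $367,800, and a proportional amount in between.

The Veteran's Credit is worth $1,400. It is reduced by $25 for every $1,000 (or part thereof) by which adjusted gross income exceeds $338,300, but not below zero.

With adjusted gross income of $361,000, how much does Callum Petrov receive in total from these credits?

$5,840

Property Tax Rebate: $361,000 is $5,200 into a $12,000 phase-out range, leaving 6,800/12,000 of the credit: $8,850 × 6,800/12,000 = $5,015.
Veteran's Credit: income exceeds $338,300 by $22,700, which is 23 full-or-partial $1,000 increments; reduction = 23 × $25 = $575, leaving $825.
Total: $5,015 + $825 = $5,840.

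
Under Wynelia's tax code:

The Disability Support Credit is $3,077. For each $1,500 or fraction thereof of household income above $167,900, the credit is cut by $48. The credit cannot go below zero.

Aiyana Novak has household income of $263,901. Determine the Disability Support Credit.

$0

Disability Support Credit: income exceeds $167,900 by $96,001 → 65 increments × $48 = $3,120 ≥ base, so the credit is $0.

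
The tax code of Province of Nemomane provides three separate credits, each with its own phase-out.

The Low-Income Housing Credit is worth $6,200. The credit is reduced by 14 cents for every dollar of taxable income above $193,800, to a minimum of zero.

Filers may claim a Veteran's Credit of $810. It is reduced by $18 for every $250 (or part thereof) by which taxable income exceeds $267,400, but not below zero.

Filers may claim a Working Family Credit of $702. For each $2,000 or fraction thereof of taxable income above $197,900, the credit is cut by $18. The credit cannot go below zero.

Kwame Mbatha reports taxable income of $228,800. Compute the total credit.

Low-Income Housing Credit: 14% of the $35,000 excess over $193,800 is $4,900; credit = $6,200 − $4,900 = $1,300.
Veteran's Credit: $228,800 is at or below the $267,400 threshold, so the full $810 applies.
Working Family Credit: income exceeds $197,900 by $30,900, which is 16 full-or-partial $2,000 increments; reduction = 16 × $18 = $288, leaving $414.
Total: $1,300 + $810 + $414 = $2,524.

$2,524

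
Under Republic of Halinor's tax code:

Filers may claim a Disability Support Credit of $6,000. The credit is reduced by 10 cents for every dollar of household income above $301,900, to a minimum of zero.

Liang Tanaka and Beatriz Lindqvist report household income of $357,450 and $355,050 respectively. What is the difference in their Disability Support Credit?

Liang ($357,450): Disability Support Credit: 10% of the $55,550 excess over $301,900 is $5,555; credit = $6,000 − $5,555 = $445.
Beatriz ($355,050): Disability Support Credit: 10% of the $53,150 excess over $301,900 is $5,315; credit = $6,000 − $5,315 = $685.
Difference: |$445 − $685| = $240.

$240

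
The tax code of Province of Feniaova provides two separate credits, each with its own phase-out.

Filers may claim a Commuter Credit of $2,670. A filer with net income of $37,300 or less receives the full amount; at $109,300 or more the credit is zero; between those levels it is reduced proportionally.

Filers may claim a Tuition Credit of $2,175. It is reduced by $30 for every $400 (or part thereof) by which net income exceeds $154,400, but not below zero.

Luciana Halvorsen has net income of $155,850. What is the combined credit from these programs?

$2,055

Commuter Credit: $155,850 is at or above $109,300, so the credit is $0.
Tuition Credit: income exceeds $154,400 by $1,450, which is 4 full-or-partial $400 increments; reduction = 4 × $30 = $120, leaving $2,055.
Total: $0 + $2,055 = $2,055.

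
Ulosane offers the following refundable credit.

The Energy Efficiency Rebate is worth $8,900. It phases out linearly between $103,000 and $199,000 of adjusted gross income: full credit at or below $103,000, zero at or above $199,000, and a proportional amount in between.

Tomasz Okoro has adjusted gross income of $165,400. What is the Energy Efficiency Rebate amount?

$3,115

Energy Efficiency Rebate: $165,400 is $62,400 into a $96,000 phase-out range, leaving 33,600/96,000 of the credit: $8,900 × 33,600/96,000 = $3,115.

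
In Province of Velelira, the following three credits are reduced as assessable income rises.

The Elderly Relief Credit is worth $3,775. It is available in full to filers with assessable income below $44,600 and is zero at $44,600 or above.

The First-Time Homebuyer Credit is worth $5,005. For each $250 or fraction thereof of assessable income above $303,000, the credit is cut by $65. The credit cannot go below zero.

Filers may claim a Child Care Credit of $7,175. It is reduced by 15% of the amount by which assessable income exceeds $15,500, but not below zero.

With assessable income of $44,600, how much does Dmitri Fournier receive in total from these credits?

$7,815

Elderly Relief Credit: $44,600 meets or exceeds the $44,600 cutoff, so the credit is $0.
First-Time Homebuyer Credit: $44,600 is at or below the $303,000 threshold, so the full $5,005 applies.
Child Care Credit: 15% of the $29,100 excess over $15,500 is $4,365; credit = $7,175 − $4,365 = $2,810.
Total: $0 + $5,005 + $2,810 = $7,815.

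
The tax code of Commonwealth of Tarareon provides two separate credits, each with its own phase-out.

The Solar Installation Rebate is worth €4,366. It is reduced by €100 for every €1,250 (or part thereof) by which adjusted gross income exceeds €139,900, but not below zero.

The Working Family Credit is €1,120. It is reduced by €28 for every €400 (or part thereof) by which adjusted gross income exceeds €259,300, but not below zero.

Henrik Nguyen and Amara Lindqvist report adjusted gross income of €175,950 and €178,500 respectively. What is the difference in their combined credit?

€200

Henrik (€175,950): Solar Installation Rebate: income exceeds €139,900 by €36,050, which is 29 full-or-partial €1,250 increments; reduction = 29 × €100 = €2,900, leaving €1,466. Working Family Credit: €175,950 is at or below the €259,300 threshold, so the full €1,120 applies. total €1,466 + €1,120 = €2,586
Amara (€178,500): Solar Installation Rebate: income exceeds €139,900 by €38,600, which is 31 full-or-partial €1,250 increments; reduction = 31 × €100 = €3,100, leaving €1,266. Working Family Credit: €178,500 is at or below the €259,300 threshold, so the full €1,120 applies. total €1,266 + €1,120 = €2,386
Difference: |€2,586 − €2,386| = €200.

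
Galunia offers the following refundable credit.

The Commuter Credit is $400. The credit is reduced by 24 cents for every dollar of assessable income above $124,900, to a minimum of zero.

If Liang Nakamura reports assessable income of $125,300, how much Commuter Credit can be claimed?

$304

Commuter Credit: 24% of the $400 excess over $124,900 is $96; credit = $400 − $96 = $304.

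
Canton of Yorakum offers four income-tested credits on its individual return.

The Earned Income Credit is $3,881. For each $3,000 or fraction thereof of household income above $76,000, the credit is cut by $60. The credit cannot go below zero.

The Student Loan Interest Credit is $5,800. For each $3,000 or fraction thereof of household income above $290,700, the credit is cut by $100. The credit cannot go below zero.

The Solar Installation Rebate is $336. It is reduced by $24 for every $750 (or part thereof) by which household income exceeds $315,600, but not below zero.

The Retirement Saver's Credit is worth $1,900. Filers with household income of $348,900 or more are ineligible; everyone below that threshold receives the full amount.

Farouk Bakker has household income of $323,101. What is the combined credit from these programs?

$6,672

Earned Income Credit: income exceeds $76,000 by $247,101 → 83 increments × $60 = $4,980 ≥ base, so the credit is $0.
Student Loan Interest Credit: income exceeds $290,700 by $32,401, which is 11 full-or-partial $3,000 increments; reduction = 11 × $100 = $1,100, leaving $4,700.
Solar Installation Rebate: income exceeds $315,600 by $7,501, which is 11 full-or-partial $750 increments; reduction = 11 × $24 = $264, leaving $72.
Retirement Saver's Credit: $323,101 is below the $348,900 cutoff, so the full $1,900 applies.
Total: $0 + $4,700 + $72 + $1,900 = $6,672.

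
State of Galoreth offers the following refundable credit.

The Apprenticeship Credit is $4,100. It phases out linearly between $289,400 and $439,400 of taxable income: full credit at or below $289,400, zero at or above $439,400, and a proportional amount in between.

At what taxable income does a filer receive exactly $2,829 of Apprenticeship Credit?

$335,900

$2,829 is 2,829/4,100 of the full $4,100, so 1,271/4,100 of the $150,000 range has been used: income = $289,400 + $150,000 × 1,271/4,100 = $335,900.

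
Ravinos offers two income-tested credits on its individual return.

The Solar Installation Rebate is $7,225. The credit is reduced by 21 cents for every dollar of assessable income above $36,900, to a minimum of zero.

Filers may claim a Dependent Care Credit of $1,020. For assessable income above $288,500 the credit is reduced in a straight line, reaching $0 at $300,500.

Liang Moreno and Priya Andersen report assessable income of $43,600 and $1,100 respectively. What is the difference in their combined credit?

$1,407

Liang ($43,600): Solar Installation Rebate: 21% of the $6,700 excess over $36,900 is $1,407; credit = $7,225 − $1,407 = $5,818. Dependent Care Credit: $43,600 is at or below the $288,500 threshold, so the full $1,020 applies. total $5,818 + $1,020 = $6,838
Priya ($1,100): Solar Installation Rebate: $1,100 is at or below the $36,900 threshold, so the full $7,225 applies. Dependent Care Credit: $1,100 is at or below the $288,500 threshold, so the full $1,020 applies. total $7,225 + $1,020 = $8,245
Difference: |$6,838 − $8,245| = $1,407.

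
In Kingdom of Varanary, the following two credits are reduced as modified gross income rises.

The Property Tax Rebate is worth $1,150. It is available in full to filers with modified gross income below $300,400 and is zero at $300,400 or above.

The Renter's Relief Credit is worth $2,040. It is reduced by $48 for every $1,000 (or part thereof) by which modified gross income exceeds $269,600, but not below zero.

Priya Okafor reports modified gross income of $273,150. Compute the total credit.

Property Tax Rebate: $273,150 is below the $300,400 cutoff, so the full $1,150 applies.
Renter's Relief Credit: income exceeds $269,600 by $3,550, which is 4 full-or-partial $1,000 increments; reduction = 4 × $48 = $192, leaving $1,848.
Total: $1,150 + $1,848 = $2,998.

$2,998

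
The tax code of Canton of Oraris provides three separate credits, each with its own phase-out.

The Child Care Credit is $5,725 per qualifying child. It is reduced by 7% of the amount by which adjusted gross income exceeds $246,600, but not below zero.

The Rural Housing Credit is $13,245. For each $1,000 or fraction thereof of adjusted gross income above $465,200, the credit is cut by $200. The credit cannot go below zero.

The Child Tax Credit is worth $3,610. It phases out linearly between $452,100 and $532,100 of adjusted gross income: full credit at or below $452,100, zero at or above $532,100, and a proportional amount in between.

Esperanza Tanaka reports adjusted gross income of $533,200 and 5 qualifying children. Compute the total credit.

Child Care Credit: base = 5 × $5,725 = $28,625. 7% of the $286,600 excess over $246,600 is $20,062; credit = $28,625 − $20,062 = $8,563.
Rural Housing Credit: income exceeds $465,200 by $68,000 → 68 increments × $200 = $13,600 ≥ base, so the credit is $0.
Child Tax Credit: $533,200 is at or above $532,100, so the credit is $0.
Total: $8,563 + $0 + $0 = $8,563.

$8,563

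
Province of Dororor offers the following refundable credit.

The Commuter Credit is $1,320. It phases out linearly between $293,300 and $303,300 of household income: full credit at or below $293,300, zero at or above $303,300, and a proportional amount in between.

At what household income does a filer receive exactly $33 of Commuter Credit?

$303,050

$33 is 33/1,320 of the full $1,320, so 1,287/1,320 of the $10,000 range has been used: income = $293,300 + $10,000 × 1,287/1,320 = $303,050.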